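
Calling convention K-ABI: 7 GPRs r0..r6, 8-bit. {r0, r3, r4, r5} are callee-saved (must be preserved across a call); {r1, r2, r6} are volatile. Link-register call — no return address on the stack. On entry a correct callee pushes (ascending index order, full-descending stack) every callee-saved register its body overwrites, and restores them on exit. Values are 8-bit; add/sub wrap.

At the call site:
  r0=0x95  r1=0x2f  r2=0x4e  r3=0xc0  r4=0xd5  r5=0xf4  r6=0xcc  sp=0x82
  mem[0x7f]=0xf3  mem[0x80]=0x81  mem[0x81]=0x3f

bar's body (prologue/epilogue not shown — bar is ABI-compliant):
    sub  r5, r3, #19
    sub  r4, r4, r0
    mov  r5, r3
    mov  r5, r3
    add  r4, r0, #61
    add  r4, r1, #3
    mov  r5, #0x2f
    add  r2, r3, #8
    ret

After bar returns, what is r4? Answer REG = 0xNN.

prologue: push r4 -> mem[0x81]=0xd5, sp=0x81
prologue: push r5 -> mem[0x80]=0xf4, sp=0x80
body[0] sub  r5, r3, #19 -> r5=0xad
body[1] sub  r4, r4, r0 -> r4=0x40
body[2] mov  r5, r3 -> r5=0xc0
body[3] mov  r5, r3 -> r5=0xc0
body[4] add  r4, r0, #61 -> r4=0xd2
body[5] add  r4, r1, #3 -> r4=0x32
body[6] mov  r5, #0x2f -> r5=0x2f
body[7] add  r2, r3, #8 -> r2=0xc8
epilogue: pop r5=0xf4, sp=0x81
epilogue: pop r4=0xd5, sp=0x82
r4 is callee-saved -> restored

REG = 0xd5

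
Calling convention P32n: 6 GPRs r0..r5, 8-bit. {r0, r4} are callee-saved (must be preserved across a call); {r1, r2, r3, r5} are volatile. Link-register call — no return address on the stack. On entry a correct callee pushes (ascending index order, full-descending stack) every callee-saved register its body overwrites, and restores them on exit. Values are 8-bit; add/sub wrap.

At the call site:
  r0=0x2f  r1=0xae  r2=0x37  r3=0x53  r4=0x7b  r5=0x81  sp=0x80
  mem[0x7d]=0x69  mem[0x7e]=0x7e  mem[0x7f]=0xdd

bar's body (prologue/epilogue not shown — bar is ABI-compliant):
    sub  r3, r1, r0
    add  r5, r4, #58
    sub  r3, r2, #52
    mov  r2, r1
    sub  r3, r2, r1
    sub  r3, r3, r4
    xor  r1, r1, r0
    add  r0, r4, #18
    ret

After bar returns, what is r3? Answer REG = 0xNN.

REG = 0x85

prologue: push r0 -> mem[0x7f]=0x2f, sp=0x7f
body[0] sub  r3, r1, r0 -> r3=0x7f
body[1] add  r5, r4, #58 -> r5=0xb5
body[2] sub  r3, r2, #52 -> r3=0x03
body[3] mov  r2, r1 -> r2=0xae
body[4] sub  r3, r2, r1 -> r3=0x00
body[5] sub  r3, r3, r4 -> r3=0x85
body[6] xor  r1, r1, r0 -> r1=0x81
body[7] add  r0, r4, #18 -> r0=0x8d
epilogue: pop r0=0x2f, sp=0x80
r3 is caller-saved -> body value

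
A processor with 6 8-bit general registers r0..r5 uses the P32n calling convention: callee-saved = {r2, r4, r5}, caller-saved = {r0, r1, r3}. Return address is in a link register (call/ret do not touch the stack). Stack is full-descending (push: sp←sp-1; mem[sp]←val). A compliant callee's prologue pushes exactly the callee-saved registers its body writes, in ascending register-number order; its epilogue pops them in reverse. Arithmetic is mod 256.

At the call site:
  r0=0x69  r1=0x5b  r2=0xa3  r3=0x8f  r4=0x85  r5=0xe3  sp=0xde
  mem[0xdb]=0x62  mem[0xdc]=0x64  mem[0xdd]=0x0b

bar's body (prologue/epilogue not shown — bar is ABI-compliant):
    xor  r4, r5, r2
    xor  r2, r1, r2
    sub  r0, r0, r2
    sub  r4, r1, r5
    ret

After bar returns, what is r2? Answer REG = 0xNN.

prologue: push r2 -> mem[0xdd]=0xa3, sp=0xdd
prologue: push r4 -> mem[0xdc]=0x85, sp=0xdc
body[0] xor  r4, r5, r2 -> r4=0x40
body[1] xor  r2, r1, r2 -> r2=0xf8
body[2] sub  r0, r0, r2 -> r0=0x71
body[3] sub  r4, r1, r5 -> r4=0x78
epilogue: pop r4=0x85, sp=0xdd
epilogue: pop r2=0xa3, sp=0xde
r2 is callee-saved -> restored

REG = 0xa3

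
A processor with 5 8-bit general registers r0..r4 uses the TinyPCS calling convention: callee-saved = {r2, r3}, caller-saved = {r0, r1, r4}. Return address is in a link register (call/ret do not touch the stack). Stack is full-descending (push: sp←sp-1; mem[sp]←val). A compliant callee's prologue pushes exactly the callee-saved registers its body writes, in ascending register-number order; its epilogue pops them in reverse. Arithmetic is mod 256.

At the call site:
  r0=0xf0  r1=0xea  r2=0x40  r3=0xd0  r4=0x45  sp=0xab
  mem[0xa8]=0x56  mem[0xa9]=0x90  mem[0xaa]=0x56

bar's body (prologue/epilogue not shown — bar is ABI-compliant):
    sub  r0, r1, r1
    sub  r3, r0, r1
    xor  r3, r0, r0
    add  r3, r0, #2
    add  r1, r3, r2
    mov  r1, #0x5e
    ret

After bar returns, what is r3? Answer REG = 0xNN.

prologue: push r3 -> mem[0xaa]=0xd0, sp=0xaa
body[0] sub  r0, r1, r1 -> r0=0x00
body[1] sub  r3, r0, r1 -> r3=0x16
body[2] xor  r3, r0, r0 -> r3=0x00
body[3] add  r3, r0, #2 -> r3=0x02
body[4] add  r1, r3, r2 -> r1=0x42
body[5] mov  r1, #0x5e -> r1=0x5e
epilogue: pop r3=0xd0, sp=0xab
r3 is callee-saved -> restored

REG = 0xd0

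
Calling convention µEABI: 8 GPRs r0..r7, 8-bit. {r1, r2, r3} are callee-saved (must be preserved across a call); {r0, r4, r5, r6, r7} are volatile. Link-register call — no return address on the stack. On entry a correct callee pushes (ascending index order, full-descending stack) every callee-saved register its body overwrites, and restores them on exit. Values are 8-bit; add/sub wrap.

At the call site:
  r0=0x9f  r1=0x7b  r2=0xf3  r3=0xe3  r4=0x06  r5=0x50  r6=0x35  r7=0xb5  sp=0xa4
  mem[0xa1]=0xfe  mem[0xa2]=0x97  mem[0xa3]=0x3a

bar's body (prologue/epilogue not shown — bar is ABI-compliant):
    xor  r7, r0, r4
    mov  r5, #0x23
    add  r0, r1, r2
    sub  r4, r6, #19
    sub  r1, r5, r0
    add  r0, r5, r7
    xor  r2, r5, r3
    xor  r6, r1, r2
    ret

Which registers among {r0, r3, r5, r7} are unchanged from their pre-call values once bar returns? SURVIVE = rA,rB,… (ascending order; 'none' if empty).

SURVIVE = r3

prologue: push r1 -> mem[0xa3]=0x7b, sp=0xa3
prologue: push r2 -> mem[0xa2]=0xf3, sp=0xa2
body[0] xor  r7, r0, r4 -> r7=0x99
body[1] mov  r5, #0x23 -> r5=0x23
body[2] add  r0, r1, r2 -> r0=0x6e
body[3] sub  r4, r6, #19 -> r4=0x22
body[4] sub  r1, r5, r0 -> r1=0xb5
body[5] add  r0, r5, r7 -> r0=0xbc
body[6] xor  r2, r5, r3 -> r2=0xc0
body[7] xor  r6, r1, r2 -> r6=0x75
epilogue: pop r2=0xf3, sp=0xa3
epilogue: pop r1=0x7b, sp=0xa4
r0: caller-saved, written=True
r3: callee-saved, written=False
r5: caller-saved, written=True
r7: caller-saved, written=True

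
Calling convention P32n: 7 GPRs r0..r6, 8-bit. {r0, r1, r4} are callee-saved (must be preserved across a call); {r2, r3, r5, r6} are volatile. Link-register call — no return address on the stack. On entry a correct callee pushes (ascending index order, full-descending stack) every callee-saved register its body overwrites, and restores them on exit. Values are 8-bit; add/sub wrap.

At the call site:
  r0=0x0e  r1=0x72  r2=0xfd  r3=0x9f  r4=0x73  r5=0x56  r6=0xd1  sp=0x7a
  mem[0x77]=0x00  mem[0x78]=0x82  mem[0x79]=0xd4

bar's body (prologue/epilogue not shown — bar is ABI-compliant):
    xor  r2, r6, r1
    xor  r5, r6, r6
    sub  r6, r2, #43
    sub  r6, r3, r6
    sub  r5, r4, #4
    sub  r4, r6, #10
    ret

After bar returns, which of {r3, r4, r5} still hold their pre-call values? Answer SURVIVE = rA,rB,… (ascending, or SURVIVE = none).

prologue: push r4 → mem[0x79]=0x73, sp=0x79
body[0] xor  r2, r6, r1 → r2=0xa3
body[1] xor  r5, r6, r6 → r5=0x00
body[2] sub  r6, r2, #43 → r6=0x78
body[3] sub  r6, r3, r6 → r6=0x27
body[4] sub  r5, r4, #4 → r5=0x6f
body[5] sub  r4, r6, #10 → r4=0x1d
epilogue: pop r4=0x73, sp=0x7a
r3: caller-saved, written=False
r4: callee-saved, written=True
r5: caller-saved, written=True

SURVIVE = r3,r4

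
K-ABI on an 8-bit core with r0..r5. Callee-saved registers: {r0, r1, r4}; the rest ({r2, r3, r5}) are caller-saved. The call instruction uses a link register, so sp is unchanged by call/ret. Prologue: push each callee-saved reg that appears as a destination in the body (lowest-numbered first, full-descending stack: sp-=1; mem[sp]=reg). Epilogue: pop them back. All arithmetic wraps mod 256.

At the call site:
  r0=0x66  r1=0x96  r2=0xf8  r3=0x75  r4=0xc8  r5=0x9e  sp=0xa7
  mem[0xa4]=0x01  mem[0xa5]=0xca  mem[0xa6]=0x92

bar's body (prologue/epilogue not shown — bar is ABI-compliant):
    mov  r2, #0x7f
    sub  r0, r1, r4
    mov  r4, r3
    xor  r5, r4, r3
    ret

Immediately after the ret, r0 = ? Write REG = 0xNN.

REG = 0x66

prologue: push r0 → mem[0xa6]=0x66, sp=0xa6
prologue: push r4 → mem[0xa5]=0xc8, sp=0xa5
body[0] mov  r2, #0x7f → r2=0x7f
body[1] sub  r0, r1, r4 → r0=0xce
body[2] mov  r4, r3 → r4=0x75
body[3] xor  r5, r4, r3 → r5=0x00
epilogue: pop r4=0xc8, sp=0xa6
epilogue: pop r0=0x66, sp=0xa7
r0 is callee-saved → restored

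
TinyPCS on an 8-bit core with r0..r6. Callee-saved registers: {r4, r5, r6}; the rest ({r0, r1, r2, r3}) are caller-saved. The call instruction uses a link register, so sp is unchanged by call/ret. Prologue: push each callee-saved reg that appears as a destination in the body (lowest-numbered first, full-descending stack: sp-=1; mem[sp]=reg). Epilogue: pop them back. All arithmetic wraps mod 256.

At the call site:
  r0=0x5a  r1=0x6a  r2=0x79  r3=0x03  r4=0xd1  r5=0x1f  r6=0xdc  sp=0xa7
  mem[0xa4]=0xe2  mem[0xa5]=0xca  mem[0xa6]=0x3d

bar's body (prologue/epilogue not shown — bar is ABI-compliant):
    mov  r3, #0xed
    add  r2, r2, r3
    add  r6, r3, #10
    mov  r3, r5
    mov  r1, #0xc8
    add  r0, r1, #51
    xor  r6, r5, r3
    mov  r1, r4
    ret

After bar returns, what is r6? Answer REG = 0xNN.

REG = 0xdc

prologue: push r6 → mem[0xa6]=0xdc, sp=0xa6
body[0] mov  r3, #0xed → r3=0xed
body[1] add  r2, r2, r3 → r2=0x66
body[2] add  r6, r3, #10 → r6=0xf7
body[3] mov  r3, r5 → r3=0x1f
body[4] mov  r1, #0xc8 → r1=0xc8
body[5] add  r0, r1, #51 → r0=0xfb
body[6] xor  r6, r5, r3 → r6=0x00
body[7] mov  r1, r4 → r1=0xd1
epilogue: pop r6=0xdc, sp=0xa7
r6 is callee-saved → restored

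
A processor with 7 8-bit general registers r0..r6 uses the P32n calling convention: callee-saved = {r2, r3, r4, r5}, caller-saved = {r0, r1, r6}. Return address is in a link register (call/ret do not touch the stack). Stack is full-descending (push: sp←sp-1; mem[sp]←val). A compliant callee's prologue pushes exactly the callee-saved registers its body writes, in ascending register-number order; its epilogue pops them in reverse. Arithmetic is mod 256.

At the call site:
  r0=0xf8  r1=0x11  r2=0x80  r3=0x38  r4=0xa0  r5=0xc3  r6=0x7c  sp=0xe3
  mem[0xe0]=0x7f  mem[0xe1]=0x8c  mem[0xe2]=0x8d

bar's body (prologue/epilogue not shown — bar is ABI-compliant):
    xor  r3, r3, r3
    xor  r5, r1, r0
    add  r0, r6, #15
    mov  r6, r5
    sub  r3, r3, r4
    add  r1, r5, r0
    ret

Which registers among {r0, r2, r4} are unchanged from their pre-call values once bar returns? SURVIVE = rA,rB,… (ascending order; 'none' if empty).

prologue: push r3 -> mem[0xe2]=0x38, sp=0xe2
prologue: push r5 -> mem[0xe1]=0xc3, sp=0xe1
body[0] xor  r3, r3, r3 -> r3=0x00
body[1] xor  r5, r1, r0 -> r5=0xe9
body[2] add  r0, r6, #15 -> r0=0x8b
body[3] mov  r6, r5 -> r6=0xe9
body[4] sub  r3, r3, r4 -> r3=0x60
body[5] add  r1, r5, r0 -> r1=0x74
epilogue: pop r5=0xc3, sp=0xe2
epilogue: pop r3=0x38, sp=0xe3
r0: caller-saved, written=True
r2: callee-saved, written=False
r4: callee-saved, written=False

SURVIVE = r2,r4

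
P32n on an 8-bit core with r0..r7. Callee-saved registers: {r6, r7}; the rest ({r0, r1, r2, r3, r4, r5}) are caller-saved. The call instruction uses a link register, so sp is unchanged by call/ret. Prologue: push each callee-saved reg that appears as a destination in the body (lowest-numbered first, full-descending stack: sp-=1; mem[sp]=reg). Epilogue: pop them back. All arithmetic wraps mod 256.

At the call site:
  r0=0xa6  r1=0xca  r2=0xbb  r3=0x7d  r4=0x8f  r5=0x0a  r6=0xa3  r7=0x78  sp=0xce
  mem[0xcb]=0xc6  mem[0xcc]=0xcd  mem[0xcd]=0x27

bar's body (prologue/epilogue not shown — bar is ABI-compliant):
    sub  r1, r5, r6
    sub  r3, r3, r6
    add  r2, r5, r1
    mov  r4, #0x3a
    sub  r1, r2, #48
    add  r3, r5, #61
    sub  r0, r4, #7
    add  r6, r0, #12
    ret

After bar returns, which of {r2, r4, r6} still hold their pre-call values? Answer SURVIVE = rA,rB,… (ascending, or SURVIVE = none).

SURVIVE = r6

prologue: push r6 -> mem[0xcd]=0xa3, sp=0xcd
body[0] sub  r1, r5, r6 -> r1=0x67
body[1] sub  r3, r3, r6 -> r3=0xda
body[2] add  r2, r5, r1 -> r2=0x71
body[3] mov  r4, #0x3a -> r4=0x3a
body[4] sub  r1, r2, #48 -> r1=0x41
body[5] add  r3, r5, #61 -> r3=0x47
body[6] sub  r0, r4, #7 -> r0=0x33
body[7] add  r6, r0, #12 -> r6=0x3f
epilogue: pop r6=0xa3, sp=0xce
r2: caller-saved, written=True
r4: caller-saved, written=True
r6: callee-saved, written=True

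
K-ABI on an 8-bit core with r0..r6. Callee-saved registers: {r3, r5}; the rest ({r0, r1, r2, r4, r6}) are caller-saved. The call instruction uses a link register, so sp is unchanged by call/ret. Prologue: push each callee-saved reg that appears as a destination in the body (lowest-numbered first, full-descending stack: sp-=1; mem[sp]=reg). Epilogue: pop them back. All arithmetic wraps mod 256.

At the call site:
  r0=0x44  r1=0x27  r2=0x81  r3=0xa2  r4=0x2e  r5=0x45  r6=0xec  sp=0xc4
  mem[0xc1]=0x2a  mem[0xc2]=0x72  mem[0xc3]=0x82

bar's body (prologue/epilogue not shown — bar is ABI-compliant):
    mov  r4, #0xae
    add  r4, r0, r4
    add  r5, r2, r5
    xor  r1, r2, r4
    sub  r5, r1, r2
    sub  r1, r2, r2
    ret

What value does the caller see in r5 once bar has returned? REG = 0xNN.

REG = 0x45

prologue: push r5 -> mem[0xc3]=0x45, sp=0xc3
body[0] mov  r4, #0xae -> r4=0xae
body[1] add  r4, r0, r4 -> r4=0xf2
body[2] add  r5, r2, r5 -> r5=0xc6
body[3] xor  r1, r2, r4 -> r1=0x73
body[4] sub  r5, r1, r2 -> r5=0xf2
body[5] sub  r1, r2, r2 -> r1=0x00
epilogue: pop r5=0x45, sp=0xc4
r5 is callee-saved -> restored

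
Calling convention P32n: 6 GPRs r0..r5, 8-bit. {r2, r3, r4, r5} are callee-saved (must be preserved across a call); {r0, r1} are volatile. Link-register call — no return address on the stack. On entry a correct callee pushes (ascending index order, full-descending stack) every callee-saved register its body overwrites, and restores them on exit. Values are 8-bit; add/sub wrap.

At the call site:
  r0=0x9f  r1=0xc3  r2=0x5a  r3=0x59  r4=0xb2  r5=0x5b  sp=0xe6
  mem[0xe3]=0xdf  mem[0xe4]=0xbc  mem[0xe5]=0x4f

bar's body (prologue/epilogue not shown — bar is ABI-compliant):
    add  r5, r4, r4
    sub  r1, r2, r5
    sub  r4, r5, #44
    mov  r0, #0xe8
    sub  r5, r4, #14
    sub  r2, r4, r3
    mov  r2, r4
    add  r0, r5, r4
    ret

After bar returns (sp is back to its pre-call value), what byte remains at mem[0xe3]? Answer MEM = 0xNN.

prologue: push r2 → mem[0xe5]=0x5a, sp=0xe5
prologue: push r4 → mem[0xe4]=0xb2, sp=0xe4
prologue: push r5 → mem[0xe3]=0x5b, sp=0xe3
body[0] add  r5, r4, r4 → r5=0x64
body[1] sub  r1, r2, r5 → r1=0xf6
body[2] sub  r4, r5, #44 → r4=0x38
body[3] mov  r0, #0xe8 → r0=0xe8
body[4] sub  r5, r4, #14 → r5=0x2a
body[5] sub  r2, r4, r3 → r2=0xdf
body[6] mov  r2, r4 → r2=0x38
body[7] add  r0, r5, r4 → r0=0x62
epilogue: pop r5=0x5b, sp=0xe4
epilogue: pop r4=0xb2, sp=0xe5
epilogue: pop r2=0x5a, sp=0xe6
prologue pushed ['r2', 'r4', 'r5'] at ['0xe5', '0xe4', '0xe3']

MEM = 0x5b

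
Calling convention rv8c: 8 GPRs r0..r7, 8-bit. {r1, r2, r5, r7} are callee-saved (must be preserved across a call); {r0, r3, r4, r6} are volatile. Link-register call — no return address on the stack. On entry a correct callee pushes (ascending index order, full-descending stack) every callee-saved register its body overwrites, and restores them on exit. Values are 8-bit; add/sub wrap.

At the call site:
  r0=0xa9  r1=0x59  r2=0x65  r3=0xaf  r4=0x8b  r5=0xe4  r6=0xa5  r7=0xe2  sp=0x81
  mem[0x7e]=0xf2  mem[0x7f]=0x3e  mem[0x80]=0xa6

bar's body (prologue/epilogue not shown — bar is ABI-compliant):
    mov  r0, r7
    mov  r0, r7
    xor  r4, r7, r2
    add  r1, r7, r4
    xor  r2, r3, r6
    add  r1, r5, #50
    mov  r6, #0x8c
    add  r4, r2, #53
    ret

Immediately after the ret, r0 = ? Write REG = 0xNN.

REG = 0xe2

prologue: push r1 -> mem[0x80]=0x59, sp=0x80
prologue: push r2 -> mem[0x7f]=0x65, sp=0x7f
body[0] mov  r0, r7 -> r0=0xe2
body[1] mov  r0, r7 -> r0=0xe2
body[2] xor  r4, r7, r2 -> r4=0x87
body[3] add  r1, r7, r4 -> r1=0x69
body[4] xor  r2, r3, r6 -> r2=0x0a
body[5] add  r1, r5, #50 -> r1=0x16
body[6] mov  r6, #0x8c -> r6=0x8c
body[7] add  r4, r2, #53 -> r4=0x3f
epilogue: pop r2=0x65, sp=0x80
epilogue: pop r1=0x59, sp=0x81
r0 is caller-saved -> body value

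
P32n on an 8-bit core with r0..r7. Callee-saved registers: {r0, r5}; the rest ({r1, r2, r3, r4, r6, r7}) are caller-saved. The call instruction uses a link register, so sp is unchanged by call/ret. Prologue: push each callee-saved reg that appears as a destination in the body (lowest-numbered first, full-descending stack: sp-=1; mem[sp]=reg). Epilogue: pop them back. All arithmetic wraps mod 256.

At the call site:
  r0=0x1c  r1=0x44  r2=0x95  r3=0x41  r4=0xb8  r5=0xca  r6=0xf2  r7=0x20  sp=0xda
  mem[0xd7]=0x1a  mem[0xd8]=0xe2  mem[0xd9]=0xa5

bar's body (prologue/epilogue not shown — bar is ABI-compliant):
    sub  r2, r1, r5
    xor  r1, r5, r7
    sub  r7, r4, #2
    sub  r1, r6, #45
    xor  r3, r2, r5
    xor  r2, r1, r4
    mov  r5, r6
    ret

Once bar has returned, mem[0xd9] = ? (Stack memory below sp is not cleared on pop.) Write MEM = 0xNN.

prologue: push r5 → mem[0xd9]=0xca, sp=0xd9
body[0] sub  r2, r1, r5 → r2=0x7a
body[1] xor  r1, r5, r7 → r1=0xea
body[2] sub  r7, r4, #2 → r7=0xb6
body[3] sub  r1, r6, #45 → r1=0xc5
body[4] xor  r3, r2, r5 → r3=0xb0
body[5] xor  r2, r1, r4 → r2=0x7d
body[6] mov  r5, r6 → r5=0xf2
epilogue: pop r5=0xca, sp=0xda
prologue pushed ['r5'] at ['0xd9']

MEM = 0xca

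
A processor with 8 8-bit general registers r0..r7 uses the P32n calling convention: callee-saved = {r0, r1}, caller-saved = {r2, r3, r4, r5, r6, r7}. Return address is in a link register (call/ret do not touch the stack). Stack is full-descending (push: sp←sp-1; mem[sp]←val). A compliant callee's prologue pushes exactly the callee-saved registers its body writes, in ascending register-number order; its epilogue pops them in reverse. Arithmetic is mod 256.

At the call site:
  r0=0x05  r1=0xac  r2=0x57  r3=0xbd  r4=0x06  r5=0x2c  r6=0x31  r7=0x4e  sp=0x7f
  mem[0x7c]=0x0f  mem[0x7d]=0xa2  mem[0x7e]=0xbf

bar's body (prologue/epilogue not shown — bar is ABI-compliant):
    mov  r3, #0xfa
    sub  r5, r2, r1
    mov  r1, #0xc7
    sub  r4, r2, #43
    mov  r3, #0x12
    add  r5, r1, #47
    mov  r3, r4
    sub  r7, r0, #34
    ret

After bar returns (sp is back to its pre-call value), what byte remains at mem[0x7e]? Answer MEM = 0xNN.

prologue: push r1 → mem[0x7e]=0xac, sp=0x7e
body[0] mov  r3, #0xfa → r3=0xfa
body[1] sub  r5, r2, r1 → r5=0xab
body[2] mov  r1, #0xc7 → r1=0xc7
body[3] sub  r4, r2, #43 → r4=0x2c
body[4] mov  r3, #0x12 → r3=0x12
body[5] add  r5, r1, #47 → r5=0xf6
body[6] mov  r3, r4 → r3=0x2c
body[7] sub  r7, r0, #34 → r7=0xe3
epilogue: pop r1=0xac, sp=0x7f
prologue pushed ['r1'] at ['0x7e']

MEM = 0xac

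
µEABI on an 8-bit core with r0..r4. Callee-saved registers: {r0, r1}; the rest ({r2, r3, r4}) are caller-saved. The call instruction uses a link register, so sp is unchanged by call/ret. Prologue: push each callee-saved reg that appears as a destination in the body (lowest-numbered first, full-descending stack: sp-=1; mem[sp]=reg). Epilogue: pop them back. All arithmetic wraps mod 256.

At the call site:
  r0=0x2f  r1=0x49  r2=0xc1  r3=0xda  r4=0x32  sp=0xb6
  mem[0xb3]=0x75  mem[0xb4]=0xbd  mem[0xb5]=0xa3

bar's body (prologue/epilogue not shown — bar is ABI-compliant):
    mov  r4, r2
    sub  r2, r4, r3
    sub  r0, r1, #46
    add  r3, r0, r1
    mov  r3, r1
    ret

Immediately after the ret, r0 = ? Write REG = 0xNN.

prologue: push r0 → mem[0xb5]=0x2f, sp=0xb5
body[0] mov  r4, r2 → r4=0xc1
body[1] sub  r2, r4, r3 → r2=0xe7
body[2] sub  r0, r1, #46 → r0=0x1b
body[3] add  r3, r0, r1 → r3=0x64
body[4] mov  r3, r1 → r3=0x49
epilogue: pop r0=0x2f, sp=0xb6
r0 is callee-saved → restored

REG = 0x2f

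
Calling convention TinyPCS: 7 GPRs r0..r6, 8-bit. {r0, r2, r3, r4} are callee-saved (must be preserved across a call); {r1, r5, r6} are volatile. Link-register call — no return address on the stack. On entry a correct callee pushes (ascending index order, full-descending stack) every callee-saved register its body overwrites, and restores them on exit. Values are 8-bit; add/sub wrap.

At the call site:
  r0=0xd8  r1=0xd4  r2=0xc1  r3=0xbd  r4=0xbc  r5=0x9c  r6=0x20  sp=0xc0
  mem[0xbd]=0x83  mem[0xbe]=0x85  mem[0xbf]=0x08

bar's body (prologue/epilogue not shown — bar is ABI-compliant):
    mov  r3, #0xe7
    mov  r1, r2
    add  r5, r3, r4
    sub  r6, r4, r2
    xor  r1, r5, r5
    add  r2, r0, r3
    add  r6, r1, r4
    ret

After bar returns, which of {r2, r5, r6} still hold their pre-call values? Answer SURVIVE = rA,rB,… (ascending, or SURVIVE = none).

prologue: push r2 → mem[0xbf]=0xc1, sp=0xbf
prologue: push r3 → mem[0xbe]=0xbd, sp=0xbe
body[0] mov  r3, #0xe7 → r3=0xe7
body[1] mov  r1, r2 → r1=0xc1
body[2] add  r5, r3, r4 → r5=0xa3
body[3] sub  r6, r4, r2 → r6=0xfb
body[4] xor  r1, r5, r5 → r1=0x00
body[5] add  r2, r0, r3 → r2=0xbf
body[6] add  r6, r1, r4 → r6=0xbc
epilogue: pop r3=0xbd, sp=0xbf
epilogue: pop r2=0xc1, sp=0xc0
r2: callee-saved, written=True
r5: caller-saved, written=True
r6: caller-saved, written=True

SURVIVE = r2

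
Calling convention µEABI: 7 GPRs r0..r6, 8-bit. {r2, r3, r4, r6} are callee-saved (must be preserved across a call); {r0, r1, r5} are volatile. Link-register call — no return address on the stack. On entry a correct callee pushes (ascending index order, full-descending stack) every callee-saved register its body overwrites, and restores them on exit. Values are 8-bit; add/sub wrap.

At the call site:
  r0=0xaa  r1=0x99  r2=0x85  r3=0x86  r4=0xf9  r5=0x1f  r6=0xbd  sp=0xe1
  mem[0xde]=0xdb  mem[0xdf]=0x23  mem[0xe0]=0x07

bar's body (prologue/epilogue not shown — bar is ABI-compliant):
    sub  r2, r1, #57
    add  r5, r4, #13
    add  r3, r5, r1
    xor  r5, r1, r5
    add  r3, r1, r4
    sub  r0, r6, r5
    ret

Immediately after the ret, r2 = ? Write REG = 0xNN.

prologue: push r2 -> mem[0xe0]=0x85, sp=0xe0
prologue: push r3 -> mem[0xdf]=0x86, sp=0xdf
body[0] sub  r2, r1, #57 -> r2=0x60
body[1] add  r5, r4, #13 -> r5=0x06
body[2] add  r3, r5, r1 -> r3=0x9f
body[3] xor  r5, r1, r5 -> r5=0x9f
body[4] add  r3, r1, r4 -> r3=0x92
body[5] sub  r0, r6, r5 -> r0=0x1e
epilogue: pop r3=0x86, sp=0xe0
epilogue: pop r2=0x85, sp=0xe1
r2 is callee-saved -> restored

REG = 0x85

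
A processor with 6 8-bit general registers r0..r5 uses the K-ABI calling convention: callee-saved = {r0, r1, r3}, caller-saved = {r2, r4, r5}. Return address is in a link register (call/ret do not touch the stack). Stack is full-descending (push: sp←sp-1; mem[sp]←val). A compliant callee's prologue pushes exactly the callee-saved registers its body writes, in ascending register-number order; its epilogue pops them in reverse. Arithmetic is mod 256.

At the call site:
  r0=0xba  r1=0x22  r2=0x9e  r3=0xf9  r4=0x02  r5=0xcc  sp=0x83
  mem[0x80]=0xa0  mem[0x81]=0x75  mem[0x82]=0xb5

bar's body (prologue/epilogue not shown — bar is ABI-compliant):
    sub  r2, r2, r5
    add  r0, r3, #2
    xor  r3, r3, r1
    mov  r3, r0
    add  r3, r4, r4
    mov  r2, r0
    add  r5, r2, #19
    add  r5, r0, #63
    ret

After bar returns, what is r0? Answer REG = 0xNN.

prologue: push r0 → mem[0x82]=0xba, sp=0x82
prologue: push r3 → mem[0x81]=0xf9, sp=0x81
body[0] sub  r2, r2, r5 → r2=0xd2
body[1] add  r0, r3, #2 → r0=0xfb
body[2] xor  r3, r3, r1 → r3=0xdb
body[3] mov  r3, r0 → r3=0xfb
body[4] add  r3, r4, r4 → r3=0x04
body[5] mov  r2, r0 → r2=0xfb
body[6] add  r5, r2, #19 → r5=0x0e
body[7] add  r5, r0, #63 → r5=0x3a
epilogue: pop r3=0xf9, sp=0x82
epilogue: pop r0=0xba, sp=0x83
r0 is callee-saved → restored

REG = 0xba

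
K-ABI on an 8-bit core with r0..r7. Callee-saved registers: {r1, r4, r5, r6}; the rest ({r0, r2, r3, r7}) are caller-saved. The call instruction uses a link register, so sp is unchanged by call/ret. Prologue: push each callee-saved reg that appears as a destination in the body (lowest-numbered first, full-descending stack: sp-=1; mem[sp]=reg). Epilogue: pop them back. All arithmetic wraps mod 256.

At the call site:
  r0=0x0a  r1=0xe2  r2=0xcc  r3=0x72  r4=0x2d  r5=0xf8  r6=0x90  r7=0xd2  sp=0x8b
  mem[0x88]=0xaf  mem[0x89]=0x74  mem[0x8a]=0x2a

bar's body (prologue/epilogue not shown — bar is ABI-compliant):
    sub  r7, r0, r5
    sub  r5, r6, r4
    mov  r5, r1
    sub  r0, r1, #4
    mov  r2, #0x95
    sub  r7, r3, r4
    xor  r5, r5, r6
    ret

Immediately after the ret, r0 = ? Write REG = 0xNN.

prologue: push r5 → mem[0x8a]=0xf8, sp=0x8a
body[0] sub  r7, r0, r5 → r7=0x12
body[1] sub  r5, r6, r4 → r5=0x63
body[2] mov  r5, r1 → r5=0xe2
body[3] sub  r0, r1, #4 → r0=0xde
body[4] mov  r2, #0x95 → r2=0x95
body[5] sub  r7, r3, r4 → r7=0x45
body[6] xor  r5, r5, r6 → r5=0x72
epilogue: pop r5=0xf8, sp=0x8b
r0 is caller-saved → body value

REG = 0xde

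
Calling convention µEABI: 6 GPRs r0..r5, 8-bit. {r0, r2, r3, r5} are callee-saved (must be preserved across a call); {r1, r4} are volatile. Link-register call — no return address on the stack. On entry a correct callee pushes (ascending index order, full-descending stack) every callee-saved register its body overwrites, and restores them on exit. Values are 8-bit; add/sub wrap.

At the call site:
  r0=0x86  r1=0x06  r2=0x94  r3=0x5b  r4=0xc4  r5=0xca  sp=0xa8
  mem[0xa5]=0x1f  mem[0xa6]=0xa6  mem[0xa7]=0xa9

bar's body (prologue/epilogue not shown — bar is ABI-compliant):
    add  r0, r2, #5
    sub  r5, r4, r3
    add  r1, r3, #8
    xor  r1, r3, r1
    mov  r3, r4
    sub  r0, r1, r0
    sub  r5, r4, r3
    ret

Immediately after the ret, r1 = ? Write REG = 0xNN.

REG = 0x38

prologue: push r0 → mem[0xa7]=0x86, sp=0xa7
prologue: push r3 → mem[0xa6]=0x5b, sp=0xa6
prologue: push r5 → mem[0xa5]=0xca, sp=0xa5
body[0] add  r0, r2, #5 → r0=0x99
body[1] sub  r5, r4, r3 → r5=0x69
body[2] add  r1, r3, #8 → r1=0x63
body[3] xor  r1, r3, r1 → r1=0x38
body[4] mov  r3, r4 → r3=0xc4
body[5] sub  r0, r1, r0 → r0=0x9f
body[6] sub  r5, r4, r3 → r5=0x00
epilogue: pop r5=0xca, sp=0xa6
epilogue: pop r3=0x5b, sp=0xa7
epilogue: pop r0=0x86, sp=0xa8
r1 is caller-saved → body value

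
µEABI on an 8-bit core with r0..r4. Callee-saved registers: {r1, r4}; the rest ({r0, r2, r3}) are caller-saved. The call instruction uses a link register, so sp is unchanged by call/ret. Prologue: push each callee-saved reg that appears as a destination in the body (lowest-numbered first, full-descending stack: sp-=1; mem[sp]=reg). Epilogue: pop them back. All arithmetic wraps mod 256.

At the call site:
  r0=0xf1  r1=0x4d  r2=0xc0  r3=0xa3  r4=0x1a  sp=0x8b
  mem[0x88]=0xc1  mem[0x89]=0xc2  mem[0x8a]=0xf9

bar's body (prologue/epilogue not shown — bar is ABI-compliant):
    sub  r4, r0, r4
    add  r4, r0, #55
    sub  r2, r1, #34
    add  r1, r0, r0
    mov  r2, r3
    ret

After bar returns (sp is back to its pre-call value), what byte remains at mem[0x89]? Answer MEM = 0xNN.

MEM = 0x1a

prologue: push r1 -> mem[0x8a]=0x4d, sp=0x8a
prologue: push r4 -> mem[0x89]=0x1a, sp=0x89
body[0] sub  r4, r0, r4 -> r4=0xd7
body[1] add  r4, r0, #55 -> r4=0x28
body[2] sub  r2, r1, #34 -> r2=0x2b
body[3] add  r1, r0, r0 -> r1=0xe2
body[4] mov  r2, r3 -> r2=0xa3
epilogue: pop r4=0x1a, sp=0x8a
epilogue: pop r1=0x4d, sp=0x8b
prologue pushed ['r1', 'r4'] at ['0x8a', '0x89']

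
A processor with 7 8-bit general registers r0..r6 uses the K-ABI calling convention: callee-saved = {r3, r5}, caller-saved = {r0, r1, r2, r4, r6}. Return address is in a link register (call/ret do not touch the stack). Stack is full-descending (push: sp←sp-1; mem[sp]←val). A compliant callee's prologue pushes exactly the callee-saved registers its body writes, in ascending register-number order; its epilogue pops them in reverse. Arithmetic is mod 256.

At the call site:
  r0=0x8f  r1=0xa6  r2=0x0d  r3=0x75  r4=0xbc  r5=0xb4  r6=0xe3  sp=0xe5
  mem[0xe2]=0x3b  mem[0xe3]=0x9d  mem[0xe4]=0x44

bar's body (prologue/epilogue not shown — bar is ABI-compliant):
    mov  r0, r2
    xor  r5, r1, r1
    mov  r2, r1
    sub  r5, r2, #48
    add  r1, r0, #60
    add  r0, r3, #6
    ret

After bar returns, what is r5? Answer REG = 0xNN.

prologue: push r5 → mem[0xe4]=0xb4, sp=0xe4
body[0] mov  r0, r2 → r0=0x0d
body[1] xor  r5, r1, r1 → r5=0x00
body[2] mov  r2, r1 → r2=0xa6
body[3] sub  r5, r2, #48 → r5=0x76
body[4] add  r1, r0, #60 → r1=0x49
body[5] add  r0, r3, #6 → r0=0x7b
epilogue: pop r5=0xb4, sp=0xe5
r5 is callee-saved → restored

REG = 0xb4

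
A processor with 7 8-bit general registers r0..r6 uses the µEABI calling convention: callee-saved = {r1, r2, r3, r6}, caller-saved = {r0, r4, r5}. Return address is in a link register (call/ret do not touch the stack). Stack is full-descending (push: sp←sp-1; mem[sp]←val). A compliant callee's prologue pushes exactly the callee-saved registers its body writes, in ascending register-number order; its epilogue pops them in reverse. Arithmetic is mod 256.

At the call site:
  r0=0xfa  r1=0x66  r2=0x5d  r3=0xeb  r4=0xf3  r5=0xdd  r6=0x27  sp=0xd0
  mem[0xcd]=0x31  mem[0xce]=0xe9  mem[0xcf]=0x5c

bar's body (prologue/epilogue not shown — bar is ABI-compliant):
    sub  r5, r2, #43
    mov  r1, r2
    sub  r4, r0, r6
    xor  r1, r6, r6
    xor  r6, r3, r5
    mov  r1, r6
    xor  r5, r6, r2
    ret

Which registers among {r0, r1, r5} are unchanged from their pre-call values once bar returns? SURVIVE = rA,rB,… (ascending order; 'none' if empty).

SURVIVE = r0,r1

prologue: push r1 → mem[0xcf]=0x66, sp=0xcf
prologue: push r6 → mem[0xce]=0x27, sp=0xce
body[0] sub  r5, r2, #43 → r5=0x32
body[1] mov  r1, r2 → r1=0x5d
body[2] sub  r4, r0, r6 → r4=0xd3
body[3] xor  r1, r6, r6 → r1=0x00
body[4] xor  r6, r3, r5 → r6=0xd9
body[5] mov  r1, r6 → r1=0xd9
body[6] xor  r5, r6, r2 → r5=0x84
epilogue: pop r6=0x27, sp=0xcf
epilogue: pop r1=0x66, sp=0xd0
r0: caller-saved, written=False
r1: callee-saved, written=True
r5: caller-saved, written=True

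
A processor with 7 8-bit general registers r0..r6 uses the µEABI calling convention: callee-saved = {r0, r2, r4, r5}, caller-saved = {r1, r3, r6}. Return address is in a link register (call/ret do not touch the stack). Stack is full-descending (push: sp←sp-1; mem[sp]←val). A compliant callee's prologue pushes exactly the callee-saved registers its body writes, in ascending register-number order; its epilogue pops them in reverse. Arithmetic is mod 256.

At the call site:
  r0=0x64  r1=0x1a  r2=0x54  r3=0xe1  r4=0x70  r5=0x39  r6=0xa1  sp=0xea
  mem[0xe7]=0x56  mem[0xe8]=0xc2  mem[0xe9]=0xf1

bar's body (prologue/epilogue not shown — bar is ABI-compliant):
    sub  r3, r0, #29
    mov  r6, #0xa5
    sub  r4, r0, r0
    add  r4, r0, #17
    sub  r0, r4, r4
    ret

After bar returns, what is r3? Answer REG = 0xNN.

prologue: push r0 -> mem[0xe9]=0x64, sp=0xe9
prologue: push r4 -> mem[0xe8]=0x70, sp=0xe8
body[0] sub  r3, r0, #29 -> r3=0x47
body[1] mov  r6, #0xa5 -> r6=0xa5
body[2] sub  r4, r0, r0 -> r4=0x00
body[3] add  r4, r0, #17 -> r4=0x75
body[4] sub  r0, r4, r4 -> r0=0x00
epilogue: pop r4=0x70, sp=0xe9
epilogue: pop r0=0x64, sp=0xea
r3 is caller-saved -> body value

REG = 0x47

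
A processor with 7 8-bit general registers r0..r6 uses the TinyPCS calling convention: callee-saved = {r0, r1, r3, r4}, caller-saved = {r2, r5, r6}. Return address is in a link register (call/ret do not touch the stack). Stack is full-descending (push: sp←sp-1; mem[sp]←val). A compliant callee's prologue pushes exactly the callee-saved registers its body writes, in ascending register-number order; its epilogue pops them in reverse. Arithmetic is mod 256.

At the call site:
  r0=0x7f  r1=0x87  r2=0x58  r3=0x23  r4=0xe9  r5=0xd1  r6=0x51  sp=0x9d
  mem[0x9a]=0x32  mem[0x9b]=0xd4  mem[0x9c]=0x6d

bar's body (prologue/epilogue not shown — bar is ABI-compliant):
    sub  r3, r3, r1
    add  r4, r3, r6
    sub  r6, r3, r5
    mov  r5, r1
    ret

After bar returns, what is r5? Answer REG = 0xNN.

prologue: push r3 -> mem[0x9c]=0x23, sp=0x9c
prologue: push r4 -> mem[0x9b]=0xe9, sp=0x9b
body[0] sub  r3, r3, r1 -> r3=0x9c
body[1] add  r4, r3, r6 -> r4=0xed
body[2] sub  r6, r3, r5 -> r6=0xcb
body[3] mov  r5, r1 -> r5=0x87
epilogue: pop r4=0xe9, sp=0x9c
epilogue: pop r3=0x23, sp=0x9d
r5 is caller-saved -> body value

REG = 0x87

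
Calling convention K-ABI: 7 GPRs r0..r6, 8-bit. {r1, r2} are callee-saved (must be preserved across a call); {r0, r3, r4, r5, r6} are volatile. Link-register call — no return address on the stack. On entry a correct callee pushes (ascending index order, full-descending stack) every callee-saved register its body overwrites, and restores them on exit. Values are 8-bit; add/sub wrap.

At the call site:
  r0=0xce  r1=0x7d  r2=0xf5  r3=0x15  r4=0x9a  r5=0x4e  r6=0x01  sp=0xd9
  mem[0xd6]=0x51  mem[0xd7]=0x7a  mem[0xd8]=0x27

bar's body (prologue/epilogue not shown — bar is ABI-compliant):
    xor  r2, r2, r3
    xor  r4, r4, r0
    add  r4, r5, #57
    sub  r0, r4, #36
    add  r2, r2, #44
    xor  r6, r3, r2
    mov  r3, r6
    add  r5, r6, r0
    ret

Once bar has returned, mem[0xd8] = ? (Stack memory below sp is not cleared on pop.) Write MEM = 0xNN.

MEM = 0xf5

prologue: push r2 → mem[0xd8]=0xf5, sp=0xd8
body[0] xor  r2, r2, r3 → r2=0xe0
body[1] xor  r4, r4, r0 → r4=0x54
body[2] add  r4, r5, #57 → r4=0x87
body[3] sub  r0, r4, #36 → r0=0x63
body[4] add  r2, r2, #44 → r2=0x0c
body[5] xor  r6, r3, r2 → r6=0x19
body[6] mov  r3, r6 → r3=0x19
body[7] add  r5, r6, r0 → r5=0x7c
epilogue: pop r2=0xf5, sp=0xd9
prologue pushed ['r2'] at ['0xd8']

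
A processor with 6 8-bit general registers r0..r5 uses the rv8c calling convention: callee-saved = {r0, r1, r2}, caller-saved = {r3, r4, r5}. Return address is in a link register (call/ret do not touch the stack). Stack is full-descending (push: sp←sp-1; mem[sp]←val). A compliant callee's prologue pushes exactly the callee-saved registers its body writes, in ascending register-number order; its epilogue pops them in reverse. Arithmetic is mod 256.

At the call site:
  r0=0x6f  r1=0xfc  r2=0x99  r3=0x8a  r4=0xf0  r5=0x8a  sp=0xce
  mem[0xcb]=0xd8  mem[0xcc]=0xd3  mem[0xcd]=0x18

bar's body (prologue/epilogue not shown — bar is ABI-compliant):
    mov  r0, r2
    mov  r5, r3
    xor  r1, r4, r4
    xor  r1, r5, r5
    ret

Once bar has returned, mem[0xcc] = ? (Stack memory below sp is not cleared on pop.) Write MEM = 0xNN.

MEM = 0xfc

prologue: push r0 → mem[0xcd]=0x6f, sp=0xcd
prologue: push r1 → mem[0xcc]=0xfc, sp=0xcc
body[0] mov  r0, r2 → r0=0x99
body[1] mov  r5, r3 → r5=0x8a
body[2] xor  r1, r4, r4 → r1=0x00
body[3] xor  r1, r5, r5 → r1=0x00
epilogue: pop r1=0xfc, sp=0xcd
epilogue: pop r0=0x6f, sp=0xce
prologue pushed ['r0', 'r1'] at ['0xcd', '0xcc']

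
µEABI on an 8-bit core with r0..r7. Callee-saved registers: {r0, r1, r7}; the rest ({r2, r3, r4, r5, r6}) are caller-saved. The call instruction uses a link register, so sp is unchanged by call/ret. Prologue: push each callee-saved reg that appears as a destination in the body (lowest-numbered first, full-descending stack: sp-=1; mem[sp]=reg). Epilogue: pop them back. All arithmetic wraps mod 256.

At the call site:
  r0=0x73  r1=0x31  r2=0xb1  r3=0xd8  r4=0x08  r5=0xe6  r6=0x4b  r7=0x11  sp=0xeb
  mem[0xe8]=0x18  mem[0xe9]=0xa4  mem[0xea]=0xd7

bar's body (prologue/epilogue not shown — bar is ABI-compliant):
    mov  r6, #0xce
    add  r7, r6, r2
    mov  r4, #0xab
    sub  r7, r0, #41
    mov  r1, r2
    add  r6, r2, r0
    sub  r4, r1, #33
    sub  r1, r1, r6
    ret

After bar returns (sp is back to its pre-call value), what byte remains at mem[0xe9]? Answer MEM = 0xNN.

MEM = 0x11

prologue: push r1 → mem[0xea]=0x31, sp=0xea
prologue: push r7 → mem[0xe9]=0x11, sp=0xe9
body[0] mov  r6, #0xce → r6=0xce
body[1] add  r7, r6, r2 → r7=0x7f
body[2] mov  r4, #0xab → r4=0xab
body[3] sub  r7, r0, #41 → r7=0x4a
body[4] mov  r1, r2 → r1=0xb1
body[5] add  r6, r2, r0 → r6=0x24
body[6] sub  r4, r1, #33 → r4=0x90
body[7] sub  r1, r1, r6 → r1=0x8d
epilogue: pop r7=0x11, sp=0xea
epilogue: pop r1=0x31, sp=0xeb
prologue pushed ['r1', 'r7'] at ['0xea', '0xe9']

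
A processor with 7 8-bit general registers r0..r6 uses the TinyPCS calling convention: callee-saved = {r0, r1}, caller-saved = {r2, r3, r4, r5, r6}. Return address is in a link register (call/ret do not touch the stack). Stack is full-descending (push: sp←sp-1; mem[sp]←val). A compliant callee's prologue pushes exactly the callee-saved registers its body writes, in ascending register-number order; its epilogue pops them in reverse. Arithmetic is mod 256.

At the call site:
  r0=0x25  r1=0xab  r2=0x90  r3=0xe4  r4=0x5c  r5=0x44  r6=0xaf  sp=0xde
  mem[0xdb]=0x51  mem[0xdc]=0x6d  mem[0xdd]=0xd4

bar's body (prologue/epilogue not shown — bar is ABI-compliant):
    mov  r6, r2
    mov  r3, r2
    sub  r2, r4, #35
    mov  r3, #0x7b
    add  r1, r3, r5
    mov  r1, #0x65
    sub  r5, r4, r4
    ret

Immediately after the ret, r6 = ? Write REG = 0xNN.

prologue: push r1 → mem[0xdd]=0xab, sp=0xdd
body[0] mov  r6, r2 → r6=0x90
body[1] mov  r3, r2 → r3=0x90
body[2] sub  r2, r4, #35 → r2=0x39
body[3] mov  r3, #0x7b → r3=0x7b
body[4] add  r1, r3, r5 → r1=0xbf
body[5] mov  r1, #0x65 → r1=0x65
body[6] sub  r5, r4, r4 → r5=0x00
epilogue: pop r1=0xab, sp=0xde
r6 is caller-saved → body value

REG = 0x90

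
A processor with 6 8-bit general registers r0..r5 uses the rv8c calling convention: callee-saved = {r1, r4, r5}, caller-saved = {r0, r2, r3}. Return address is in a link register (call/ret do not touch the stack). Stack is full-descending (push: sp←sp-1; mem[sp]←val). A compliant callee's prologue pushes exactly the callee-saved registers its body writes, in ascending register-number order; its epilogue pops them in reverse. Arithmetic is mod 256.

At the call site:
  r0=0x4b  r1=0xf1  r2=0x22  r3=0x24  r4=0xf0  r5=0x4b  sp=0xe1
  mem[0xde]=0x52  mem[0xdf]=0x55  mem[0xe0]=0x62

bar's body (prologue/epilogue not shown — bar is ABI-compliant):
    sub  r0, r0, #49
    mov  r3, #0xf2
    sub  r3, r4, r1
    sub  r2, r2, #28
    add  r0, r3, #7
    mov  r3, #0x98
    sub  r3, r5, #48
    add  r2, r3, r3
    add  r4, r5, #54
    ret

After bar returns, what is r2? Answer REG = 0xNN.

prologue: push r4 → mem[0xe0]=0xf0, sp=0xe0
body[0] sub  r0, r0, #49 → r0=0x1a
body[1] mov  r3, #0xf2 → r3=0xf2
body[2] sub  r3, r4, r1 → r3=0xff
body[3] sub  r2, r2, #28 → r2=0x06
body[4] add  r0, r3, #7 → r0=0x06
body[5] mov  r3, #0x98 → r3=0x98
body[6] sub  r3, r5, #48 → r3=0x1b
body[7] add  r2, r3, r3 → r2=0x36
body[8] add  r4, r5, #54 → r4=0x81
epilogue: pop r4=0xf0, sp=0xe1
r2 is caller-saved → body value

REG = 0x36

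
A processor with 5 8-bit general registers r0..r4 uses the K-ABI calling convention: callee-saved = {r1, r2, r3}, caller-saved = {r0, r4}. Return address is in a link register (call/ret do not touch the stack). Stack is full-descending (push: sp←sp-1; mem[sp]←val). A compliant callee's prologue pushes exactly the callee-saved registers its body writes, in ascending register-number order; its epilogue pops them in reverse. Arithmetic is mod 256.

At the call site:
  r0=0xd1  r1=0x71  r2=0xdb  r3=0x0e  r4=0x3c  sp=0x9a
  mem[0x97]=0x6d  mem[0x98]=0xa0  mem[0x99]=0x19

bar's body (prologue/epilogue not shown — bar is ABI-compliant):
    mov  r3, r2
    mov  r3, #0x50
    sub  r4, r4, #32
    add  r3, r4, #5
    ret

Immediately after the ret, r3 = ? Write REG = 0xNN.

REG = 0x0e

prologue: push r3 → mem[0x99]=0x0e, sp=0x99
body[0] mov  r3, r2 → r3=0xdb
body[1] mov  r3, #0x50 → r3=0x50
body[2] sub  r4, r4, #32 → r4=0x1c
body[3] add  r3, r4, #5 → r3=0x21
epilogue: pop r3=0x0e, sp=0x9a
r3 is callee-saved → restored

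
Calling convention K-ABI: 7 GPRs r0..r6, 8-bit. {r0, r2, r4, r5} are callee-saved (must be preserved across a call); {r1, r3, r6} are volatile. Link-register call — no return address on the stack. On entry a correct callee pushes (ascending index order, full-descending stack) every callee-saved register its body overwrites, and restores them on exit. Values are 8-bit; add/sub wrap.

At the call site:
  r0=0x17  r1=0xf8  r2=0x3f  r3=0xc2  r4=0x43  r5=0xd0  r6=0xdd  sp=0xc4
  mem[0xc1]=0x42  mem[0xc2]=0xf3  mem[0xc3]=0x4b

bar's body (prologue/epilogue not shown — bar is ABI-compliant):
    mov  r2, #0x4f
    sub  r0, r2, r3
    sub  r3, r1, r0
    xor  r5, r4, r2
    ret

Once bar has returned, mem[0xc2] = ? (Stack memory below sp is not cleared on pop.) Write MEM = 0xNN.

prologue: push r0 → mem[0xc3]=0x17, sp=0xc3
prologue: push r2 → mem[0xc2]=0x3f, sp=0xc2
prologue: push r5 → mem[0xc1]=0xd0, sp=0xc1
body[0] mov  r2, #0x4f → r2=0x4f
body[1] sub  r0, r2, r3 → r0=0x8d
body[2] sub  r3, r1, r0 → r3=0x6b
body[3] xor  r5, r4, r2 → r5=0x0c
epilogue: pop r5=0xd0, sp=0xc2
epilogue: pop r2=0x3f, sp=0xc3
epilogue: pop r0=0x17, sp=0xc4
prologue pushed ['r0', 'r2', 'r5'] at ['0xc3', '0xc2', '0xc1']

MEM = 0x3f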